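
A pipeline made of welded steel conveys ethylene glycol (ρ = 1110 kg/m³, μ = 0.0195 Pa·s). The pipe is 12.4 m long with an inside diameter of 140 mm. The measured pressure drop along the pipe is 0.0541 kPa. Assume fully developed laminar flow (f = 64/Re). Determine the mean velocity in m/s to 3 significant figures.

V ≈ 0.137 m/s

For laminar flow, f = 64/Re with Re = ρVD/μ, so Darcy-Weisbach reduces to ΔP = 32μLV/D². Solving for V: V = ΔP·D²/(32μL) = 54.1·(0.14)²/(32·0.0195·12.4) = 0.137 m/s.
Check: Re = ρVD/μ = 1110·0.137·0.14/0.0195 = 1092 < 2300, so the laminar assumption holds.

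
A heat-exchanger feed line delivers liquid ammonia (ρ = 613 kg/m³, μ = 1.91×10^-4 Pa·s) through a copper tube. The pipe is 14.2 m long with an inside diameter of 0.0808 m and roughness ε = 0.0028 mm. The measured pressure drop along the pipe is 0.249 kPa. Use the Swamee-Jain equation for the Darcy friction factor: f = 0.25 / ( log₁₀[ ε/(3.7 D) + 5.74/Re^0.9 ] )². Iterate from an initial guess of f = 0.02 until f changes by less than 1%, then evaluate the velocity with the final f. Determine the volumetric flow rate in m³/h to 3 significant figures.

Rearranging Darcy-Weisbach: V = √(2·ΔP·D/(f·L·ρ)). With ε/D = 2.8e-06/0.0808 = 3.47e-05, iterate starting from f = 0.02:
  f = 0.02 → V = √(2·249·0.0808/(0.02·14.2·613)) = 0.4808 m/s; Re = ρVD/μ = 1.247e+05; f → 0.01731
  f = 0.01731 → V = 0.5168 m/s; Re = 1.34e+05; f → 0.01707
  f = 0.01707 → V = 0.5204 m/s; Re = 1.35e+05; f → 0.01704
Converged (Δf/f < 1%). With the final f = 0.01704: V = √(2·249·0.0808/(0.01704·14.2·613)) = 0.5208 m/s.
Q = V·A = 0.5208·(π/4·0.0808²) = 0.00267 m³/s = 9.61 m³/h.

Q ≈ 9.61 m³/h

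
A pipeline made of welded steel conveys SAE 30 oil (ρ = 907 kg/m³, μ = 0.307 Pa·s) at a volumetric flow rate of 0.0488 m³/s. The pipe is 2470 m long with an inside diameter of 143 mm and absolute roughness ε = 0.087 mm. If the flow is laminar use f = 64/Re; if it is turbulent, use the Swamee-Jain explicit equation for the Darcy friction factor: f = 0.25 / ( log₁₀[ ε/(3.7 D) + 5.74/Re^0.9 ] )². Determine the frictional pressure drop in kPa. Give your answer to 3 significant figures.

ΔP ≈ 3610 kPa

Cross-sectional area A = πD²/4 = π(0.143)²/4 = 0.01606 m²; mean velocity V = Q/A = 0.0488/0.01606 = 3.038 m/s.
Reynolds number Re = ρVD/μ = 907 · 3.038 · 0.143 / 0.307 = 1284.
Re < 2300 → laminar flow, so f = 64/Re = 64/1284 = 0.04986 (the turbulent correlation is not needed).
Darcy-Weisbach: ΔP = f(L/D)(ρV²/2) = 0.04986·(2470/0.143)·(907·3.038²/2) = 0.04986·1.727e+04·4187 = 3.606e+06 Pa.
ΔP = 3.606e+06 Pa = 3610 kPa.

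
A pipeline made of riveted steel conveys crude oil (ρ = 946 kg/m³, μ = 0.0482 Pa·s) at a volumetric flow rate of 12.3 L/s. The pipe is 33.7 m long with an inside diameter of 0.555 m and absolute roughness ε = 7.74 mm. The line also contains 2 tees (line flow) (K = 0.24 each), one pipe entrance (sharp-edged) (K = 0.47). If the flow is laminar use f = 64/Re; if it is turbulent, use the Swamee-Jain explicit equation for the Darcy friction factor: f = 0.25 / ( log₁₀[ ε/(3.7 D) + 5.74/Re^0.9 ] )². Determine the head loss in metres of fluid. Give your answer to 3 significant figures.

Q = 12.3 L/s = 12.3/1000 = 0.0123 m³/s.
Cross-sectional area A = πD²/4 = π(0.555)²/4 = 0.2419 m²; mean velocity V = Q/A = 0.0123/0.2419 = 0.05084 m/s.
Reynolds number Re = ρVD/μ = 946 · 0.05084 · 0.555 / 0.0482 = 553.8.
Re < 2300 → laminar flow, so f = 64/Re = 64/553.8 = 0.1156 (the turbulent correlation is not needed).
Total minor-loss coefficient ΣK = 2·0.24 + 1·0.47 = 0.95.
ΔP = [f·L/D + ΣK]·(ρV²/2) = [0.1156·33.7/0.555 + 0.95]·(946·0.05084²/2) = [7.017 + 0.95]·1.223 = 9.741 Pa.
Head loss h_f = ΔP/(ρg) = 9.741/(946·9.81) = 0.00105 m.

h_f ≈ 0.00105 m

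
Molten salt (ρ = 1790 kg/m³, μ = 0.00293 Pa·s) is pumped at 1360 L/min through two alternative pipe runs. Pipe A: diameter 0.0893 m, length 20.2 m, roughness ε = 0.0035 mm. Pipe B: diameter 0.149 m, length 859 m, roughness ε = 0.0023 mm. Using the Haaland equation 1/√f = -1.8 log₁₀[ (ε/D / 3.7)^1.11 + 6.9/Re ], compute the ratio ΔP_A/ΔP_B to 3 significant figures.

ΔP_A/ΔP_B ≈ 0.278

Pipe A: V = Q/A = 0.02267/0.006263 = 3.619 m/s; Re = 1.974e+05; ε/D = 3.92e-05; Haaland → f = 0.01579; ΔP_A = f(L/D)(ρV²/2) = 4.188e+04 Pa.
Pipe B: V = Q/A = 0.02267/0.01744 = 1.3 m/s; Re = 1.183e+05; ε/D = 1.54e-05; Haaland → f = 0.01728; ΔP_B = f(L/D)(ρV²/2) = 1.507e+05 Pa.
ΔP_A/ΔP_B = 4.188e+04/1.507e+05 = 0.278.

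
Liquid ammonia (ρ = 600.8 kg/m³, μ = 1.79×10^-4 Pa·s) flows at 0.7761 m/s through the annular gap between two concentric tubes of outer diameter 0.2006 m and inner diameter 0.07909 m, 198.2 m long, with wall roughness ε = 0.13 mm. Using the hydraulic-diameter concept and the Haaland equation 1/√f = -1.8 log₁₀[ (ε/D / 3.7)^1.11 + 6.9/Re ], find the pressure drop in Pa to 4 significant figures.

ΔP ≈ 6131 Pa

Hydraulic diameter D_h = 4A/P = D_o - D_i = 0.2006 - 0.07909 = 0.1215 m.
Re = ρVD_h/μ = 600.8·0.7761·0.1215/0.000179 = 3.165e+05.
ε/D_h = 0.00013/0.1215 = 0.00107; Haaland gives 1/√f = -1.8 log₁₀[0.000118+2.18e-05] = 6.938, so f = 0.02077.
ΔP = f(L/D_h)(ρV²/2) = 0.02077·198.2/0.1215·180.9 = 6131 Pa.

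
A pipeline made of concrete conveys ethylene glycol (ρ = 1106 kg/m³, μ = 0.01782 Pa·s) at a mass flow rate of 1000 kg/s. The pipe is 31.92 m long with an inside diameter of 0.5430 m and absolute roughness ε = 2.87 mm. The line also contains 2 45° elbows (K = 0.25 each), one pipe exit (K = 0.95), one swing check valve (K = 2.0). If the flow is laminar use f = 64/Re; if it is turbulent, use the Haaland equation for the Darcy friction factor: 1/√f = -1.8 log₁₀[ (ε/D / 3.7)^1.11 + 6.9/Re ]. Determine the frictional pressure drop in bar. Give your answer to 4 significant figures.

A = πD²/4 = π(0.543)²/4 = 0.2316 m²; mean velocity V = ṁ/(ρA) = 1000/(1106 · 0.2316) = 3.904 m/s.
Reynolds number Re = ρVD/μ = 1106 · 3.904 · 0.543 / 0.0178 = 1.316e+05.
Re > 4000 → turbulent. Relative roughness ε/D = 0.00287/0.543 = 0.00529. Haaland: 1/√f = -1.8 log₁₀[(0.00529/3.7)^1.11 + 6.9/1.316e+05] = -1.8 log₁₀[0.000695 + 5.24e-05] = 5.628, so f = 0.03157.
Total minor-loss coefficient ΣK = 2·0.25 + 1·0.95 + 1·2 = 3.45.
ΔP = [f·L/D + ΣK]·(ρV²/2) = [0.03157·31.92/0.543 + 3.45]·(1106·3.904²/2) = [1.856 + 3.45]·8430 = 4.473e+04 Pa.
ΔP = 4.473e+04 Pa = 0.4473 bar.

ΔP ≈ 0.4473 bar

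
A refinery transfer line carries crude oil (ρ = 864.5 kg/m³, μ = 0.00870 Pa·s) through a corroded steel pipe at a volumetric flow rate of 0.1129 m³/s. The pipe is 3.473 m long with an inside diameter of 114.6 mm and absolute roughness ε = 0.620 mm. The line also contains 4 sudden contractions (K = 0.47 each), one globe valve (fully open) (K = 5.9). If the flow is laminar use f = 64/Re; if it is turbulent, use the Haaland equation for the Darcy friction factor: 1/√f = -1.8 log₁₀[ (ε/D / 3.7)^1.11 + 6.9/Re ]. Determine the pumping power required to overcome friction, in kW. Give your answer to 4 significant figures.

P ≈ 51.12 kW

Cross-sectional area A = πD²/4 = π(0.1146)²/4 = 0.01031 m²; mean velocity V = Q/A = 0.1129/0.01031 = 10.95 m/s.
Reynolds number Re = ρVD/μ = 864.5 · 10.95 · 0.1146 / 0.0087 = 1.246e+05.
Re > 4000 → turbulent. Relative roughness ε/D = 0.00062/0.1146 = 0.00541. Haaland: 1/√f = -1.8 log₁₀[(0.00541/3.7)^1.11 + 6.9/1.246e+05] = -1.8 log₁₀[0.000713 + 5.54e-05] = 5.606, so f = 0.03182.
Total minor-loss coefficient ΣK = 4·0.47 + 1·5.9 = 7.78.
ΔP = [f·L/D + ΣK]·(ρV²/2) = [0.03182·3.473/0.1146 + 7.78]·(864.5·10.95²/2) = [0.9643 + 7.78]·5.179e+04 = 4.528e+05 Pa.
Pumping power P = QΔP = 0.1129·4.528e+05 = 51124 W = 51.12 kW.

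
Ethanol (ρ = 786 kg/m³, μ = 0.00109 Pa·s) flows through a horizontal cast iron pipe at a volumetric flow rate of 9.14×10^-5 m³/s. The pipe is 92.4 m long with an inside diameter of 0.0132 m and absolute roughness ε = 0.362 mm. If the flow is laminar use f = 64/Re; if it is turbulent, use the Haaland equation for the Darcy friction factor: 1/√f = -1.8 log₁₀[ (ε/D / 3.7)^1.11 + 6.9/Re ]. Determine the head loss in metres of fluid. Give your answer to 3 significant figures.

h_f ≈ 9.56 m

Cross-sectional area A = πD²/4 = π(0.0132)²/4 = 0.0001368 m²; mean velocity V = Q/A = 9.14e-05/0.0001368 = 0.6679 m/s.
Reynolds number Re = ρVD/μ = 786 · 0.6679 · 0.0132 / 0.00109 = 6357.
Re > 4000 → turbulent. Relative roughness ε/D = 0.000362/0.0132 = 0.0274. Haaland: 1/√f = -1.8 log₁₀[(0.0274/3.7)^1.11 + 6.9/6357] = -1.8 log₁₀[0.00432 + 0.00109] = 4.081, so f = 0.06005.
Darcy-Weisbach: ΔP = f(L/D)(ρV²/2) = 0.06005·(92.4/0.0132)·(786·0.6679²/2) = 0.06005·7000·175.3 = 7.369e+04 Pa.
Head loss h_f = ΔP/(ρg) = 7.369e+04/(786·9.81) = 9.56 m.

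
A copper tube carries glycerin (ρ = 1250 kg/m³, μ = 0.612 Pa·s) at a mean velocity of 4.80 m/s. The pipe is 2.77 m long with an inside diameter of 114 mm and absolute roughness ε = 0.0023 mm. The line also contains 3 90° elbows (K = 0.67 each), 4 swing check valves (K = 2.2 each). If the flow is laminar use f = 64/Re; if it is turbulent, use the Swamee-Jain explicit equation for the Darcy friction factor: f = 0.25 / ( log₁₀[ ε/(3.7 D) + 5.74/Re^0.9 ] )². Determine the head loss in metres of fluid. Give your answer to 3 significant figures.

h_f ≈ 14.3 m

Reynolds number Re = ρVD/μ = 1250 · 4.8 · 0.114 / 0.612 = 1118.
Re < 2300 → laminar flow, so f = 64/Re = 64/1118 = 0.05726 (the turbulent correlation is not needed).
Total minor-loss coefficient ΣK = 3·0.67 + 4·2.2 = 10.8.
ΔP = [f·L/D + ΣK]·(ρV²/2) = [0.05726·2.77/0.114 + 10.8]·(1250·4.8²/2) = [1.391 + 10.8]·1.44e+04 = 1.757e+05 Pa.
Head loss h_f = ΔP/(ρg) = 1.757e+05/(1250·9.81) = 14.3 m.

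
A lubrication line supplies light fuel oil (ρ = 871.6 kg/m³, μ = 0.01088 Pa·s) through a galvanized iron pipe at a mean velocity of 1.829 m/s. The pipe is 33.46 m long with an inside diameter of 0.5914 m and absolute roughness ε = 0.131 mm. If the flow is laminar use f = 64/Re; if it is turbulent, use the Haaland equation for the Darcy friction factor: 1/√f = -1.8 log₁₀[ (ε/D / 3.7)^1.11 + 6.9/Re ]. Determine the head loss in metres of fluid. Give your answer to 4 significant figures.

Reynolds number Re = ρVD/μ = 871.6 · 1.829 · 0.5914 / 0.0109 = 8.665e+04.
Re > 4000 → turbulent. Relative roughness ε/D = 0.000131/0.5914 = 0.000222. Haaland: 1/√f = -1.8 log₁₀[(0.000222/3.7)^1.11 + 6.9/8.665e+04] = -1.8 log₁₀[2.05e-05 + 7.96e-05] = 7.199, so f = 0.0193.
Darcy-Weisbach: ΔP = f(L/D)(ρV²/2) = 0.0193·(33.46/0.5914)·(871.6·1.829²/2) = 0.0193·56.58·1458 = 1592 Pa.
Head loss h_f = ΔP/(ρg) = 1592/(871.6·9.81) = 0.1862 m.

h_f ≈ 0.1862 m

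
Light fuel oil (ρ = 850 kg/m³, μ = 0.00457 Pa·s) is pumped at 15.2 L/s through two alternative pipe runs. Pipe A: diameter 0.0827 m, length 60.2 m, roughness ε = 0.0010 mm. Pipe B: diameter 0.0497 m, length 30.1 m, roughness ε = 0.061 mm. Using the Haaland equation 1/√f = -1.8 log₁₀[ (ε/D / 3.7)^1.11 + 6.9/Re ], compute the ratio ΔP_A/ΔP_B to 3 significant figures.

ΔP_A/ΔP_B ≈ 0.143

Pipe A: V = Q/A = 0.0152/0.005372 = 2.83 m/s; Re = 4.353e+04; ε/D = 1.21e-05; Haaland → f = 0.0214; ΔP_A = f(L/D)(ρV²/2) = 5.301e+04 Pa.
Pipe B: V = Q/A = 0.0152/0.00194 = 7.835 m/s; Re = 7.243e+04; ε/D = 0.00123; Haaland → f = 0.02338; ΔP_B = f(L/D)(ρV²/2) = 3.694e+05 Pa.
ΔP_A/ΔP_B = 5.301e+04/3.694e+05 = 0.143.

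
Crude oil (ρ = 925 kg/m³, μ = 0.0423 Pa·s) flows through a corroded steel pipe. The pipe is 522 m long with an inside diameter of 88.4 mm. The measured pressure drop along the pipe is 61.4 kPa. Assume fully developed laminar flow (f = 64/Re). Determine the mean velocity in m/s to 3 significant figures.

V ≈ 0.679 m/s

For laminar flow, f = 64/Re with Re = ρVD/μ, so Darcy-Weisbach reduces to ΔP = 32μLV/D². Solving for V: V = ΔP·D²/(32μL) = 6.14e+04·(0.0884)²/(32·0.0423·522) = 0.6791 m/s.
Check: Re = ρVD/μ = 925·0.6791·0.0884/0.0423 = 1313 < 2300, so the laminar assumption holds.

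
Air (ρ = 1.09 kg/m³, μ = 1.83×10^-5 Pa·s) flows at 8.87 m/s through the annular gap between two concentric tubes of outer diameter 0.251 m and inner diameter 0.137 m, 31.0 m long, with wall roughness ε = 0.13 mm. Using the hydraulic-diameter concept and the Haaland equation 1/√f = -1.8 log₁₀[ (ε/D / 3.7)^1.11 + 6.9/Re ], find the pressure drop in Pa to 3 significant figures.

Hydraulic diameter D_h = 4A/P = D_o - D_i = 0.251 - 0.137 = 0.114 m.
Re = ρVD_h/μ = 1.09·8.87·0.114/1.83e-05 = 6.023e+04.
ε/D_h = 0.00013/0.114 = 0.00114; Haaland gives 1/√f = -1.8 log₁₀[0.000127+0.000115] = 6.512, so f = 0.02358.
ΔP = f(L/D_h)(ρV²/2) = 0.02358·31/0.114·42.88 = 275 Pa.

ΔP ≈ 275 Pa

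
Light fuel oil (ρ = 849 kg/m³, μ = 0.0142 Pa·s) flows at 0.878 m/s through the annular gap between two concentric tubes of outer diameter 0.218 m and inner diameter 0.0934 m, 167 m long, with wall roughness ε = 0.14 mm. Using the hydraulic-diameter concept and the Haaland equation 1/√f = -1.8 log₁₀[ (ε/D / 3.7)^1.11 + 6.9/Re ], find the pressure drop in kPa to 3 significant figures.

Hydraulic diameter D_h = 4A/P = D_o - D_i = 0.218 - 0.0934 = 0.1246 m.
Re = ρVD_h/μ = 849·0.878·0.1246/0.0142 = 6541.
ε/D_h = 0.00014/0.1246 = 0.00112; Haaland gives 1/√f = -1.8 log₁₀[0.000125+0.00105] = 5.271, so f = 0.03599.
ΔP = f(L/D_h)(ρV²/2) = 0.03599·167/0.1246·327.2 = 1.579e+04 Pa.
ΔP = 15.8 kPa.

ΔP ≈ 15.8 kPa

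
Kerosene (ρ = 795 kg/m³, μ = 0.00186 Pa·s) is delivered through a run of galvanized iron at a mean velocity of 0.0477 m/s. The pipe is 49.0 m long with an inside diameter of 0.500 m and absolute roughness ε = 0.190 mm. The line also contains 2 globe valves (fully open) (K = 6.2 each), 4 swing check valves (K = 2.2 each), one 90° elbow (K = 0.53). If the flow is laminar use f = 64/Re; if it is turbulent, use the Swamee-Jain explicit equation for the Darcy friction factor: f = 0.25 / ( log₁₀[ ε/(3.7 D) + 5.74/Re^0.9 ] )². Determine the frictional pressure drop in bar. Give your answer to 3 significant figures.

ΔP ≈ 2.24×10^-4 bar

Reynolds number Re = ρVD/μ = 795 · 0.0477 · 0.5 / 0.00186 = 1.019e+04.
Re > 4000 → turbulent. Relative roughness ε/D = 0.00019/0.5 = 0.00038. Swamee-Jain: f = 0.25/(log₁₀[0.00038/3.7 + 5.74/1.019e+04^0.9])² = 0.25/(log₁₀[0.000103 + 0.00142])² = 0.25/(-2.818)² = 0.03148.
Total minor-loss coefficient ΣK = 2·6.2 + 4·2.2 + 1·0.53 = 21.7.
ΔP = [f·L/D + ΣK]·(ρV²/2) = [0.03148·49/0.5 + 21.7]·(795·0.0477²/2) = [3.085 + 21.7]·0.9044 = 22.44 Pa.
ΔP = 22.44 Pa = 2.24×10^-4 bar.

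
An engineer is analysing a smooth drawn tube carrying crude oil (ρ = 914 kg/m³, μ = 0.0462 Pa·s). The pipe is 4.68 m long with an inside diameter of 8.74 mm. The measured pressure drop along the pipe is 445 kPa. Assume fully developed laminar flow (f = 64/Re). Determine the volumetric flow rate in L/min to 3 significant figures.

Q ≈ 17.7 L/min

For laminar flow, f = 64/Re with Re = ρVD/μ, so Darcy-Weisbach reduces to ΔP = 32μLV/D². Solving for V: V = ΔP·D²/(32μL) = 4.45e+05·(0.00874)²/(32·0.0462·4.68) = 4.913 m/s.
Check: Re = ρVD/μ = 914·4.913·0.00874/0.0462 = 849.5 < 2300, so the laminar assumption holds.
Q = V·A = 4.913·(π/4·0.00874²) = 0.0002948 m³/s = 17.7 L/min.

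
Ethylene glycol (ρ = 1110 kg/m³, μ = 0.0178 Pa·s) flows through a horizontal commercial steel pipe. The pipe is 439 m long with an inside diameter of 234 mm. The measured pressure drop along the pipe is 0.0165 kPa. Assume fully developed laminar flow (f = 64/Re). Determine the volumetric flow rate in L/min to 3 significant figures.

Q ≈ 9.32 L/min

For laminar flow, f = 64/Re with Re = ρVD/μ, so Darcy-Weisbach reduces to ΔP = 32μLV/D². Solving for V: V = ΔP·D²/(32μL) = 16.5·(0.234)²/(32·0.0178·439) = 0.003613 m/s.
Check: Re = ρVD/μ = 1110·0.003613·0.234/0.0178 = 52.72 < 2300, so the laminar assumption holds.
Q = V·A = 0.003613·(π/4·0.234²) = 0.0001554 m³/s = 9.32 L/min.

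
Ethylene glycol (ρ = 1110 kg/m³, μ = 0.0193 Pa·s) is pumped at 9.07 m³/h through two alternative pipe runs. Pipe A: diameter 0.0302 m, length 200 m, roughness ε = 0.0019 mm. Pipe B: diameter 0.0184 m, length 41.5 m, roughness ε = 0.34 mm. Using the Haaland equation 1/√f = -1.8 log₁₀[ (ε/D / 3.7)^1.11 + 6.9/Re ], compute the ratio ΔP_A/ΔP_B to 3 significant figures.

ΔP_A/ΔP_B ≈ 0.282

Pipe A: V = Q/A = 0.002519/0.0007163 = 3.517 m/s; Re = 6109; ε/D = 6.29e-05; Haaland → f = 0.03558; ΔP_A = f(L/D)(ρV²/2) = 1.618e+06 Pa.
Pipe B: V = Q/A = 0.002519/0.0002659 = 9.475 m/s; Re = 1.003e+04; ε/D = 0.0185; Haaland → f = 0.05105; ΔP_B = f(L/D)(ρV²/2) = 5.737e+06 Pa.
ΔP_A/ΔP_B = 1.618e+06/5.737e+06 = 0.282.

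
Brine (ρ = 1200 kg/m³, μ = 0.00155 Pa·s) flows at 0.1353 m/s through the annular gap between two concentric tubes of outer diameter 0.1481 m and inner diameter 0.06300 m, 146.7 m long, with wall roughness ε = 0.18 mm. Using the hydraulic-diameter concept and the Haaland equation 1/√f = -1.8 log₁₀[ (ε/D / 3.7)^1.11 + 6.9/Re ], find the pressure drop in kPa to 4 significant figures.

ΔP ≈ 0.6541 kPa

Hydraulic diameter D_h = 4A/P = D_o - D_i = 0.1481 - 0.063 = 0.0851 m.
Re = ρVD_h/μ = 1200·0.1353·0.0851/0.00155 = 8914.
ε/D_h = 0.00018/0.0851 = 0.00212; Haaland gives 1/√f = -1.8 log₁₀[0.000251+0.000774] = 5.38, so f = 0.03454.
ΔP = f(L/D_h)(ρV²/2) = 0.03454·146.7/0.0851·10.98 = 654.1 Pa.
ΔP = 0.6541 kPa.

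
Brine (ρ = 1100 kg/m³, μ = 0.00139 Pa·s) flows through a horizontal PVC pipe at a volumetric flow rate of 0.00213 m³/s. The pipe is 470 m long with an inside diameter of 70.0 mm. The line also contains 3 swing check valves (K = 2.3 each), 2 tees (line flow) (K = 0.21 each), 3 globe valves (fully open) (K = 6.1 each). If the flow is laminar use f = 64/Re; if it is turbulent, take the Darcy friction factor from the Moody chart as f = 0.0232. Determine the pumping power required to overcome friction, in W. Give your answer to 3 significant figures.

P ≈ 65.1 W

Cross-sectional area A = πD²/4 = π(0.07)²/4 = 0.003848 m²; mean velocity V = Q/A = 0.00213/0.003848 = 0.5535 m/s.
Reynolds number Re = ρVD/μ = 1100 · 0.5535 · 0.07 / 0.00139 = 3.066e+04.
Re > 4000 → turbulent; use the Moody-chart value f = 0.0232.
Total minor-loss coefficient ΣK = 3·2.3 + 2·0.21 + 3·6.1 = 25.6.
ΔP = [f·L/D + ΣK]·(ρV²/2) = [0.0232·470/0.07 + 25.6]·(1100·0.5535²/2) = [155.8 + 25.6]·168.5 = 3.056e+04 Pa.
Pumping power P = QΔP = 0.00213·3.056e+04 = 65.09 W = 65.1 W.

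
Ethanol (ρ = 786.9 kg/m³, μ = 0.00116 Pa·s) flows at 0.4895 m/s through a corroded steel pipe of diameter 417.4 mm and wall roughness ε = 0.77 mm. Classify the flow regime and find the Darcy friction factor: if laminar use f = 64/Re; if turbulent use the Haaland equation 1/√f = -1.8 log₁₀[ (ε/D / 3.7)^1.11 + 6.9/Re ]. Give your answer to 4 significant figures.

f ≈ 0.02414

Re = ρVD/μ = 786.9·0.4895·0.4174/0.00116 = 1.386e+05.
Re > 4000 → turbulent. ε/D = 0.00077/0.4174 = 0.00184; Haaland: 1/√f = -1.8 log₁₀[0.000216 + 4.98e-05] = 6.436, so f = 0.02414.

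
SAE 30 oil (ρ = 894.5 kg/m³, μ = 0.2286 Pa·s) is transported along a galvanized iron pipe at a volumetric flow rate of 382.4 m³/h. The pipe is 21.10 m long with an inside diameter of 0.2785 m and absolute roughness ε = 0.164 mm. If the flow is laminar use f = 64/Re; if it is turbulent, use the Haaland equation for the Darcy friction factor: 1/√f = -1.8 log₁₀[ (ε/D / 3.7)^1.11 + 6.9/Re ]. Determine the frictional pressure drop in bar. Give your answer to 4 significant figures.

Q = 382.4 m³/h = 382.4/3600 = 0.1062 m³/s.
Cross-sectional area A = πD²/4 = π(0.2785)²/4 = 0.06092 m²; mean velocity V = Q/A = 0.1062/0.06092 = 1.744 m/s.
Reynolds number Re = ρVD/μ = 894.5 · 1.744 · 0.2785 / 0.229 = 1900.
Re < 2300 → laminar flow, so f = 64/Re = 64/1900 = 0.03368 (the turbulent correlation is not needed).
Darcy-Weisbach: ΔP = f(L/D)(ρV²/2) = 0.03368·(21.1/0.2785)·(894.5·1.744²/2) = 0.03368·75.76·1360 = 3470 Pa.
ΔP = 3470 Pa = 0.03470 bar.

ΔP ≈ 0.03470 bar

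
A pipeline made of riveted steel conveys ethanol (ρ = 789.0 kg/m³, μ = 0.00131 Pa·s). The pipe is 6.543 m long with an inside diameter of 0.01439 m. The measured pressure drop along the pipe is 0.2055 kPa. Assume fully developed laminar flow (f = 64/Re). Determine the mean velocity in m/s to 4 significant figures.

V ≈ 0.1551 m/s

For laminar flow, f = 64/Re with Re = ρVD/μ, so Darcy-Weisbach reduces to ΔP = 32μLV/D². Solving for V: V = ΔP·D²/(32μL) = 205.5·(0.01439)²/(32·0.00131·6.543) = 0.1551 m/s.
Check: Re = ρVD/μ = 789·0.1551·0.01439/0.00131 = 1345 < 2300, so the laminar assumption holds.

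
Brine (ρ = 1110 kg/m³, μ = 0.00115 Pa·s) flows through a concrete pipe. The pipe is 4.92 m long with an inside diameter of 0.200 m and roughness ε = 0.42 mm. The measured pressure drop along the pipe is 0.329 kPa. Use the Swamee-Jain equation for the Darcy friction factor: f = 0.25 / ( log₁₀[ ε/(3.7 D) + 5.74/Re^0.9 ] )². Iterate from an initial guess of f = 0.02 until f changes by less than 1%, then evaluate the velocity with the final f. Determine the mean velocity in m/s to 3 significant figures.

Rearranging Darcy-Weisbach: V = √(2·ΔP·D/(f·L·ρ)). With ε/D = 0.00042/0.2 = 0.0021, iterate starting from f = 0.02:
  f = 0.02 → V = √(2·329·0.2/(0.02·4.92·1110)) = 1.098 m/s; Re = ρVD/μ = 2.119e+05; f → 0.02471
  f = 0.02471 → V = 0.9874 m/s; Re = 1.906e+05; f → 0.02481
Converged (Δf/f < 1%). With the final f = 0.02481: V = √(2·329·0.2/(0.02481·4.92·1110)) = 0.9856 m/s.

V ≈ 0.986 m/s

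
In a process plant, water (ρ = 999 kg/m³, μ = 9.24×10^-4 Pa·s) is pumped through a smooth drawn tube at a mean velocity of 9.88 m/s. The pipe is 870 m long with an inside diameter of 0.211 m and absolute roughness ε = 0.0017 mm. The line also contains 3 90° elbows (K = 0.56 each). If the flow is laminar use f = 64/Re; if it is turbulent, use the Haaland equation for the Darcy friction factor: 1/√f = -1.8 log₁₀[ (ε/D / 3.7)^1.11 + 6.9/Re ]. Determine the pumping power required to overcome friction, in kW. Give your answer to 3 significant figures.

P ≈ 751 kW

Reynolds number Re = ρVD/μ = 999 · 9.88 · 0.211 / 0.000924 = 2.254e+06.
Re > 4000 → turbulent. Relative roughness ε/D = 1.7e-06/0.211 = 8.06e-06. Haaland: 1/√f = -1.8 log₁₀[(8.06e-06/3.7)^1.11 + 6.9/2.254e+06] = -1.8 log₁₀[5.19e-07 + 3.06e-06] = 9.803, so f = 0.01041.
Total minor-loss coefficient ΣK = 3·0.56 = 1.68.
ΔP = [f·L/D + ΣK]·(ρV²/2) = [0.01041·870/0.211 + 1.68]·(999·9.88²/2) = [42.91 + 1.68]·4.876e+04 = 2.174e+06 Pa.
Q = V·A = 9.88·0.03497 = 0.3455 m³/s.
Pumping power P = QΔP = 0.3455·2.174e+06 = 751000 W = 751 kW.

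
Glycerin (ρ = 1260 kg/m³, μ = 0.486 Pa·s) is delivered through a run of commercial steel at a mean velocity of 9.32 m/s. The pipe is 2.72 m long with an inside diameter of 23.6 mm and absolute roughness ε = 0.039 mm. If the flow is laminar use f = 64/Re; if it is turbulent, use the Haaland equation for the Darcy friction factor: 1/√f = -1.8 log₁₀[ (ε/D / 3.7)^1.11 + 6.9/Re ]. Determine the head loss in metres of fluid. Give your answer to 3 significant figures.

h_f ≈ 57.3 m

Reynolds number Re = ρVD/μ = 1260 · 9.32 · 0.0236 / 0.486 = 570.2.
Re < 2300 → laminar flow, so f = 64/Re = 64/570.2 = 0.1122 (the turbulent correlation is not needed).
Darcy-Weisbach: ΔP = f(L/D)(ρV²/2) = 0.1122·(2.72/0.0236)·(1260·9.32²/2) = 0.1122·115.3·5.472e+04 = 7.079e+05 Pa.
Head loss h_f = ΔP/(ρg) = 7.079e+05/(1260·9.81) = 57.3 m.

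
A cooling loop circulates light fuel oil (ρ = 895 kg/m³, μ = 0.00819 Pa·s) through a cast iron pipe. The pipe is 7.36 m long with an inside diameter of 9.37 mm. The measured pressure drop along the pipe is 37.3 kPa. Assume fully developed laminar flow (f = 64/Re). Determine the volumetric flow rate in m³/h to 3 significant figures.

Q ≈ 0.421 m³/h

For laminar flow, f = 64/Re with Re = ρVD/μ, so Darcy-Weisbach reduces to ΔP = 32μLV/D². Solving for V: V = ΔP·D²/(32μL) = 3.73e+04·(0.00937)²/(32·0.00819·7.36) = 1.698 m/s.
Check: Re = ρVD/μ = 895·1.698·0.00937/0.00819 = 1738 < 2300, so the laminar assumption holds.
Q = V·A = 1.698·(π/4·0.00937²) = 0.0001171 m³/s = 0.421 m³/h.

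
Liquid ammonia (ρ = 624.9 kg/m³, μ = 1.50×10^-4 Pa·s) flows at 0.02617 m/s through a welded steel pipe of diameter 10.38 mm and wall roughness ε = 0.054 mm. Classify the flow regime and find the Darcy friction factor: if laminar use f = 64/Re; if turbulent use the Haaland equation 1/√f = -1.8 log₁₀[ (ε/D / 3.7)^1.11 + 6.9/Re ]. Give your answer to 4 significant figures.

Re = ρVD/μ = 624.9·0.02617·0.01038/0.00015 = 1132.
Re < 2300 → laminar, so f = 64/Re = 0.05655 (roughness is irrelevant in laminar flow).

f ≈ 0.05655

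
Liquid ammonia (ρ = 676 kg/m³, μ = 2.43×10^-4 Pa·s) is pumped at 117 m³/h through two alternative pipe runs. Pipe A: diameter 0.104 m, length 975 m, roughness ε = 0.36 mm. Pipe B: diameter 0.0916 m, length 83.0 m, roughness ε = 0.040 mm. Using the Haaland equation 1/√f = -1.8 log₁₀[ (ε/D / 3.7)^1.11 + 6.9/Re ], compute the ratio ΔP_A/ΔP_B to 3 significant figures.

ΔP_A/ΔP_B ≈ 10.3

Pipe A: V = Q/A = 0.0325/0.008495 = 3.826 m/s; Re = 1.107e+06; ε/D = 0.00346; Haaland → f = 0.02741; ΔP_A = f(L/D)(ρV²/2) = 1.271e+06 Pa.
Pipe B: V = Q/A = 0.0325/0.00659 = 4.932 m/s; Re = 1.257e+06; ε/D = 0.000437; Haaland → f = 0.01663; ΔP_B = f(L/D)(ρV²/2) = 1.238e+05 Pa.
ΔP_A/ΔP_B = 1.271e+06/1.238e+05 = 10.3.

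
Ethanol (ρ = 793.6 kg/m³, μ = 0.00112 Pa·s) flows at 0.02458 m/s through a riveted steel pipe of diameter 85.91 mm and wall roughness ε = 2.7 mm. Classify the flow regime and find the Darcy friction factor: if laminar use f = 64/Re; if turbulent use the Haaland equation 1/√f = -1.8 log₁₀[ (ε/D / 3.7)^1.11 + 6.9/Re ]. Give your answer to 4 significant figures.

Re = ρVD/μ = 793.6·0.02458·0.08591/0.00112 = 1496.
Re < 2300 → laminar, so f = 64/Re = 0.04277 (roughness is irrelevant in laminar flow).

f ≈ 0.04277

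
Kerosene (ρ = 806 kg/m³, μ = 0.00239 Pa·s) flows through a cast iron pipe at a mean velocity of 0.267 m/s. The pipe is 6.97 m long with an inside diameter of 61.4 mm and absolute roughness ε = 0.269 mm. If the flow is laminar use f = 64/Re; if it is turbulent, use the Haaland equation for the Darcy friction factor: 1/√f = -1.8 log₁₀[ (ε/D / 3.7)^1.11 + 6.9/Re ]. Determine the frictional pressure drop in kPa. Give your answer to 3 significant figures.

Reynolds number Re = ρVD/μ = 806 · 0.267 · 0.0614 / 0.00239 = 5529.
Re > 4000 → turbulent. Relative roughness ε/D = 0.000269/0.0614 = 0.00438. Haaland: 1/√f = -1.8 log₁₀[(0.00438/3.7)^1.11 + 6.9/5529] = -1.8 log₁₀[0.000564 + 0.00125] = 4.935, so f = 0.04106.
Darcy-Weisbach: ΔP = f(L/D)(ρV²/2) = 0.04106·(6.97/0.0614)·(806·0.267²/2) = 0.04106·113.5·28.73 = 133.9 Pa.
ΔP = 133.9 Pa = 0.134 kPa.

ΔP ≈ 0.134 kPa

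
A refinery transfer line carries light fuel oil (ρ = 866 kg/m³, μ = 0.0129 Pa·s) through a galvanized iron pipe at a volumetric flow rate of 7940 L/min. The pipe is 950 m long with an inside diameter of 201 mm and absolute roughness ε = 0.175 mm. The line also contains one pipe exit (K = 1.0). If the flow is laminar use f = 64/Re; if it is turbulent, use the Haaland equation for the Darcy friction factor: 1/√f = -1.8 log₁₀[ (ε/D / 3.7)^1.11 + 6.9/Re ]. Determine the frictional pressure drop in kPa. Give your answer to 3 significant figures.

Q = 7940 L/min = 7940/60000 = 0.1323 m³/s.
Cross-sectional area A = πD²/4 = π(0.201)²/4 = 0.03173 m²; mean velocity V = Q/A = 0.1323/0.03173 = 4.17 m/s.
Reynolds number Re = ρVD/μ = 866 · 4.17 · 0.201 / 0.0129 = 5.627e+04.
Re > 4000 → turbulent. Relative roughness ε/D = 0.000175/0.201 = 0.000871. Haaland: 1/√f = -1.8 log₁₀[(0.000871/3.7)^1.11 + 6.9/5.627e+04] = -1.8 log₁₀[9.39e-05 + 0.000123] = 6.596, so f = 0.02298.
Total minor-loss coefficient ΣK = 1·1 = 1.
ΔP = [f·L/D + ΣK]·(ρV²/2) = [0.02298·950/0.201 + 1]·(866·4.17²/2) = [108.6 + 1]·7531 = 8.256e+05 Pa.
ΔP = 8.256e+05 Pa = 826 kPa.

ΔP ≈ 826 kPa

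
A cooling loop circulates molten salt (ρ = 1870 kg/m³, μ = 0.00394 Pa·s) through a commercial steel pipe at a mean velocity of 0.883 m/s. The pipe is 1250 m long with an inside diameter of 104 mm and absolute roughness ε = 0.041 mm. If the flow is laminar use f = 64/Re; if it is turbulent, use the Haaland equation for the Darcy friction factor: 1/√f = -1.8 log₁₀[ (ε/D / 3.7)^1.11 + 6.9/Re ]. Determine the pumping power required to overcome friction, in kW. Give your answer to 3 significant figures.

P ≈ 1.48 kW

Reynolds number Re = ρVD/μ = 1870 · 0.883 · 0.104 / 0.00394 = 4.359e+04.
Re > 4000 → turbulent. Relative roughness ε/D = 4.1e-05/0.104 = 0.000394. Haaland: 1/√f = -1.8 log₁₀[(0.000394/3.7)^1.11 + 6.9/4.359e+04] = -1.8 log₁₀[3.9e-05 + 0.000158] = 6.669, so f = 0.02248.
Darcy-Weisbach: ΔP = f(L/D)(ρV²/2) = 0.02248·(1250/0.104)·(1870·0.883²/2) = 0.02248·1.202e+04·729 = 1.97e+05 Pa.
Q = V·A = 0.883·0.008495 = 0.007501 m³/s.
Pumping power P = QΔP = 0.007501·1.97e+05 = 1478 W = 1.48 kW.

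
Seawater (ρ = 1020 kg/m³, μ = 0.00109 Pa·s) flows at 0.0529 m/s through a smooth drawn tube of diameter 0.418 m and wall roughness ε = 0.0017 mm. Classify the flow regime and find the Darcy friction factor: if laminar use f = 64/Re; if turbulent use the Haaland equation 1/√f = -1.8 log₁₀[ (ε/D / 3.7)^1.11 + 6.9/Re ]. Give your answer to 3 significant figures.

Re = ρVD/μ = 1020·0.0529·0.418/0.00109 = 2.069e+04.
Re > 4000 → turbulent. ε/D = 1.7e-06/0.418 = 4.07e-06; Haaland: 1/√f = -1.8 log₁₀[2.43e-07 + 0.000333] = 6.258, so f = 0.02553.

f ≈ 0.0255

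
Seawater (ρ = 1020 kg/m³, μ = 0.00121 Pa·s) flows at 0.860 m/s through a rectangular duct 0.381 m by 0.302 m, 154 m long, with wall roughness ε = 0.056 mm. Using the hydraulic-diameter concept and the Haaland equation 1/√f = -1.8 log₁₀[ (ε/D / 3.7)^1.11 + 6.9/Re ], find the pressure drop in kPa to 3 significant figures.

Hydraulic diameter D_h = 4A/P = 4·(0.381·0.302)/(2·(0.381+0.302)) = 0.4602/1.366 = 0.3369 m.
Re = ρVD_h/μ = 1020·0.86·0.3369/0.00121 = 2.443e+05.
ε/D_h = 5.6e-05/0.3369 = 0.000166; Haaland gives 1/√f = -1.8 log₁₀[1.49e-05+2.82e-05] = 7.856, so f = 0.0162.
ΔP = f(L/D_h)(ρV²/2) = 0.0162·154/0.3369·377.2 = 2793 Pa.
ΔP = 2.79 kPa.

ΔP ≈ 2.79 kPa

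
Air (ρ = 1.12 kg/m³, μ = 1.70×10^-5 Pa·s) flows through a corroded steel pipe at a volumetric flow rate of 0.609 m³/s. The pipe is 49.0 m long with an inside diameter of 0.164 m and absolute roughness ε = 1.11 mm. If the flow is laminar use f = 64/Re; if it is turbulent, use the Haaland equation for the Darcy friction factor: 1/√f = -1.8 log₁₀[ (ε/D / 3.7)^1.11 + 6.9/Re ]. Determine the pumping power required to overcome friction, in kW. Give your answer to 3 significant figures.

P ≈ 2.85 kW

Cross-sectional area A = πD²/4 = π(0.164)²/4 = 0.02112 m²; mean velocity V = Q/A = 0.609/0.02112 = 28.83 m/s.
Reynolds number Re = ρVD/μ = 1.12 · 28.83 · 0.164 / 1.7e-05 = 3.115e+05.
Re > 4000 → turbulent. Relative roughness ε/D = 0.00111/0.164 = 0.00677. Haaland: 1/√f = -1.8 log₁₀[(0.00677/3.7)^1.11 + 6.9/3.115e+05] = -1.8 log₁₀[0.000914 + 2.22e-05] = 5.451, so f = 0.03365.
Darcy-Weisbach: ΔP = f(L/D)(ρV²/2) = 0.03365·(49/0.164)·(1.12·28.83²/2) = 0.03365·298.8·465.4 = 4680 Pa.
Pumping power P = QΔP = 0.609·4680 = 2850 W = 2.85 kW.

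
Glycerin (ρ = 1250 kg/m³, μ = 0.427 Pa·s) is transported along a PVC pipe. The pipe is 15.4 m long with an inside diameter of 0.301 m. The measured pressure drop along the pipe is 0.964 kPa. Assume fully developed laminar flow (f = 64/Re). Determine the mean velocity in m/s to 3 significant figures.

V ≈ 0.415 m/s

For laminar flow, f = 64/Re with Re = ρVD/μ, so Darcy-Weisbach reduces to ΔP = 32μLV/D². Solving for V: V = ΔP·D²/(32μL) = 964·(0.301)²/(32·0.427·15.4) = 0.4151 m/s.
Check: Re = ρVD/μ = 1250·0.4151·0.301/0.427 = 365.7 < 2300, so the laminar assumption holds.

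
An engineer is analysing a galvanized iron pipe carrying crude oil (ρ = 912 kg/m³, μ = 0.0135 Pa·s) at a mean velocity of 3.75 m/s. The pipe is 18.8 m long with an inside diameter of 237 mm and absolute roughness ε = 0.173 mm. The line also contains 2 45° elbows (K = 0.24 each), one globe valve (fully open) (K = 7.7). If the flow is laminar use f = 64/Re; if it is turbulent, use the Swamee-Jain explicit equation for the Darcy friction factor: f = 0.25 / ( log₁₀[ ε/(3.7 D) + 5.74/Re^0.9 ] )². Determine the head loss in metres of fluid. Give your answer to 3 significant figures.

h_f ≈ 7.16 m

Reynolds number Re = ρVD/μ = 912 · 3.75 · 0.237 / 0.0135 = 6.004e+04.
Re > 4000 → turbulent. Relative roughness ε/D = 0.000173/0.237 = 0.00073. Swamee-Jain: f = 0.25/(log₁₀[0.00073/3.7 + 5.74/6.004e+04^0.9])² = 0.25/(log₁₀[0.000197 + 0.000287])² = 0.25/(-3.315)² = 0.02275.
Total minor-loss coefficient ΣK = 2·0.24 + 1·7.7 = 8.18.
ΔP = [f·L/D + ΣK]·(ρV²/2) = [0.02275·18.8/0.237 + 8.18]·(912·3.75²/2) = [1.805 + 8.18]·6412 = 6.403e+04 Pa.
Head loss h_f = ΔP/(ρg) = 6.403e+04/(912·9.81) = 7.16 m.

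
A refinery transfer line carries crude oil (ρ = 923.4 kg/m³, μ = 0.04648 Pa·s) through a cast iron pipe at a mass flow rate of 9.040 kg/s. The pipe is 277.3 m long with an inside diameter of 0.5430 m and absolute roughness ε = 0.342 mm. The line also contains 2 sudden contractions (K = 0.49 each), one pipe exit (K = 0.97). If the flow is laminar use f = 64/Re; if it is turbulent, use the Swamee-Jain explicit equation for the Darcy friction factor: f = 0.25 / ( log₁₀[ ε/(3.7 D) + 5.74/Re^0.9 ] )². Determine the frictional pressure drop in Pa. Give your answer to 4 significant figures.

ΔP ≈ 60.75 Pa

A = πD²/4 = π(0.543)²/4 = 0.2316 m²; mean velocity V = ṁ/(ρA) = 9.04/(923.4 · 0.2316) = 0.04228 m/s.
Reynolds number Re = ρVD/μ = 923.4 · 0.04228 · 0.543 / 0.0465 = 456.1.
Re < 2300 → laminar flow, so f = 64/Re = 64/456.1 = 0.1403 (the turbulent correlation is not needed).
Total minor-loss coefficient ΣK = 2·0.49 + 1·0.97 = 1.95.
ΔP = [f·L/D + ΣK]·(ρV²/2) = [0.1403·277.3/0.543 + 1.95]·(923.4·0.04228²/2) = [71.67 + 1.95]·0.8252 = 60.75 Pa.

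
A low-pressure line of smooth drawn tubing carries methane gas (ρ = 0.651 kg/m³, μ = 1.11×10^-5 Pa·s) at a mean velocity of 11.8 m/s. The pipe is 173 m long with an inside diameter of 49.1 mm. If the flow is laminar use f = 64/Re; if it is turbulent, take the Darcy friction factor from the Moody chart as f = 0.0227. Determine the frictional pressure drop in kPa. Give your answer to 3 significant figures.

ΔP ≈ 3.62 kPa

Reynolds number Re = ρVD/μ = 0.651 · 11.8 · 0.0491 / 1.11e-05 = 3.398e+04.
Re > 4000 → turbulent; use the Moody-chart value f = 0.0227.
Darcy-Weisbach: ΔP = f(L/D)(ρV²/2) = 0.0227·(173/0.0491)·(0.651·11.8²/2) = 0.0227·3523·45.32 = 3625 Pa.
ΔP = 3625 Pa = 3.62 kPa.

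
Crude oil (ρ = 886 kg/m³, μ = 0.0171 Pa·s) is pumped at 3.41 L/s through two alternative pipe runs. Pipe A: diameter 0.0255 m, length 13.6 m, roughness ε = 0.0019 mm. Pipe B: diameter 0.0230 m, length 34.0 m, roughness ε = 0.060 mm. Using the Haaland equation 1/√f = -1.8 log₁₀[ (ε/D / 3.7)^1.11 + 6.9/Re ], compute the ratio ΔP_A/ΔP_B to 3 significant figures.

ΔP_A/ΔP_B ≈ 0.222

Pipe A: V = Q/A = 0.00341/0.0005107 = 6.677 m/s; Re = 8822; ε/D = 7.45e-05; Haaland → f = 0.03205; ΔP_A = f(L/D)(ρV²/2) = 3.376e+05 Pa.
Pipe B: V = Q/A = 0.00341/0.0004155 = 8.207 m/s; Re = 9781; ε/D = 0.00261; Haaland → f = 0.03452; ΔP_B = f(L/D)(ρV²/2) = 1.523e+06 Pa.
ΔP_A/ΔP_B = 3.376e+05/1.523e+06 = 0.222.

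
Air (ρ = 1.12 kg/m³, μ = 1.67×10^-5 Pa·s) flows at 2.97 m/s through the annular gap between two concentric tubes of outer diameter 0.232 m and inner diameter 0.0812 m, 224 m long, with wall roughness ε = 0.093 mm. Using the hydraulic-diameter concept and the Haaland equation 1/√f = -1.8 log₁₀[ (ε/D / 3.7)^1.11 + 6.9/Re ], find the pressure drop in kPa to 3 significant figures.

Hydraulic diameter D_h = 4A/P = D_o - D_i = 0.232 - 0.0812 = 0.1508 m.
Re = ρVD_h/μ = 1.12·2.97·0.1508/1.67e-05 = 3.004e+04.
ε/D_h = 9.3e-05/0.1508 = 0.000617; Haaland gives 1/√f = -1.8 log₁₀[6.4e-05+0.00023] = 6.358, so f = 0.02474.
ΔP = f(L/D_h)(ρV²/2) = 0.02474·224/0.1508·4.94 = 181.5 Pa.
ΔP = 0.182 kPa.

ΔP ≈ 0.182 kPa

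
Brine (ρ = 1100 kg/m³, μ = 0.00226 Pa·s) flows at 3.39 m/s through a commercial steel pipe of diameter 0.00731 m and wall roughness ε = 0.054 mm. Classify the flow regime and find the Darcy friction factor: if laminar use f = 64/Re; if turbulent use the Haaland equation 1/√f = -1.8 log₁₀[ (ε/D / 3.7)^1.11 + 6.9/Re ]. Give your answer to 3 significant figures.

f ≈ 0.0393

Re = ρVD/μ = 1100·3.39·0.00731/0.00226 = 1.206e+04.
Re > 4000 → turbulent. ε/D = 5.4e-05/0.00731 = 0.00739; Haaland: 1/√f = -1.8 log₁₀[0.00101 + 0.000572] = 5.043, so f = 0.03933.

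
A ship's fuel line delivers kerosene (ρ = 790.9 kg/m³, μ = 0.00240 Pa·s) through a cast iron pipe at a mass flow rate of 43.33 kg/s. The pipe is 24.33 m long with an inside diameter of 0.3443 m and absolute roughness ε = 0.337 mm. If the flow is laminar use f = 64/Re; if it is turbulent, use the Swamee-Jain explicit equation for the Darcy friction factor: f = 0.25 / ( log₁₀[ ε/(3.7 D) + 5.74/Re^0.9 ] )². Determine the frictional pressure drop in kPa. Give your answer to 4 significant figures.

ΔP ≈ 0.2249 kPa

A = πD²/4 = π(0.3443)²/4 = 0.0931 m²; mean velocity V = ṁ/(ρA) = 43.33/(790.9 · 0.0931) = 0.5884 m/s.
Reynolds number Re = ρVD/μ = 790.9 · 0.5884 · 0.3443 / 0.0024 = 6.677e+04.
Re > 4000 → turbulent. Relative roughness ε/D = 0.000337/0.3443 = 0.000979. Swamee-Jain: f = 0.25/(log₁₀[0.000979/3.7 + 5.74/6.677e+04^0.9])² = 0.25/(log₁₀[0.000265 + 0.000261])² = 0.25/(-3.279)² = 0.02325.
Darcy-Weisbach: ΔP = f(L/D)(ρV²/2) = 0.02325·(24.33/0.3443)·(790.9·0.5884²/2) = 0.02325·70.67·136.9 = 224.9 Pa.
ΔP = 224.9 Pa = 0.2249 kPa.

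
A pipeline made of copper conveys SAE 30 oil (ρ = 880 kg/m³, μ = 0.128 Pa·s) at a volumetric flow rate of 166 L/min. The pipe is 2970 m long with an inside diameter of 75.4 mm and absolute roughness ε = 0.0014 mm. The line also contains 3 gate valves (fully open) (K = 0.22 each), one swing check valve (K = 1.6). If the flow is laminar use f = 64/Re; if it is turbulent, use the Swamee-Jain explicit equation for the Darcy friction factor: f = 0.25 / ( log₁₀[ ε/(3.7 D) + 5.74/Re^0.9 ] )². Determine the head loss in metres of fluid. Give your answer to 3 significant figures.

Q = 166 L/min = 166/60000 = 0.002767 m³/s.
Cross-sectional area A = πD²/4 = π(0.0754)²/4 = 0.004465 m²; mean velocity V = Q/A = 0.002767/0.004465 = 0.6196 m/s.
Reynolds number Re = ρVD/μ = 880 · 0.6196 · 0.0754 / 0.128 = 321.2.
Re < 2300 → laminar flow, so f = 64/Re = 64/321.2 = 0.1993 (the turbulent correlation is not needed).
Total minor-loss coefficient ΣK = 3·0.22 + 1·1.6 = 2.26.
ΔP = [f·L/D + ΣK]·(ρV²/2) = [0.1993·2970/0.0754 + 2.26]·(880·0.6196²/2) = [7849 + 2.26]·168.9 = 1.326e+06 Pa.
Head loss h_f = ΔP/(ρg) = 1.326e+06/(880·9.81) = 154 m.

h_f ≈ 154 m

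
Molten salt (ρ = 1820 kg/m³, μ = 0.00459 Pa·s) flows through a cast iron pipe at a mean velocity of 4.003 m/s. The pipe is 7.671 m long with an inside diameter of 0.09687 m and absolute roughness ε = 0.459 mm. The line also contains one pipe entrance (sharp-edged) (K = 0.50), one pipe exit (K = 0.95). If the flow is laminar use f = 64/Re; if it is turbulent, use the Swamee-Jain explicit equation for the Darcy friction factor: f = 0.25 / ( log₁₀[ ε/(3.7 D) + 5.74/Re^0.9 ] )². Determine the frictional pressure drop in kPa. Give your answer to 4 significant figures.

ΔP ≈ 56.62 kPa

Reynolds number Re = ρVD/μ = 1820 · 4.003 · 0.09687 / 0.00459 = 1.538e+05.
Re > 4000 → turbulent. Relative roughness ε/D = 0.000459/0.09687 = 0.00474. Swamee-Jain: f = 0.25/(log₁₀[0.00474/3.7 + 5.74/1.538e+05^0.9])² = 0.25/(log₁₀[0.00128 + 0.000123])² = 0.25/(-2.853)² = 0.03072.
Total minor-loss coefficient ΣK = 1·0.5 + 1·0.95 = 1.45.
ΔP = [f·L/D + ΣK]·(ρV²/2) = [0.03072·7.671/0.09687 + 1.45]·(1820·4.003²/2) = [2.433 + 1.45]·1.458e+04 = 5.662e+04 Pa.
ΔP = 5.662e+04 Pa = 56.62 kPa.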